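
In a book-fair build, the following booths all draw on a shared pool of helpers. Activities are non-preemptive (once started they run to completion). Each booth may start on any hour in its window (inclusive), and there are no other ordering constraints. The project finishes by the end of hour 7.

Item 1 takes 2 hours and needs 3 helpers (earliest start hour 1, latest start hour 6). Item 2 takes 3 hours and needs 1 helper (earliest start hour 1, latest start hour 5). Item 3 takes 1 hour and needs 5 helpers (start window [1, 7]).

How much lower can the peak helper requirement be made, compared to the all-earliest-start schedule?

Early-start peak: h1:9  h2:4  h3:1  h4:0  h5:0  h6:0  h7:0 ⇒ 9.
Leveled (Item 1@1, Item 2@1, Item 3@4): h1:4  h2:4  h3:1  h4:5  h5:0  h6:0  h7:0 ⇒ 5.
Reduction 9 − 5 = 4.

4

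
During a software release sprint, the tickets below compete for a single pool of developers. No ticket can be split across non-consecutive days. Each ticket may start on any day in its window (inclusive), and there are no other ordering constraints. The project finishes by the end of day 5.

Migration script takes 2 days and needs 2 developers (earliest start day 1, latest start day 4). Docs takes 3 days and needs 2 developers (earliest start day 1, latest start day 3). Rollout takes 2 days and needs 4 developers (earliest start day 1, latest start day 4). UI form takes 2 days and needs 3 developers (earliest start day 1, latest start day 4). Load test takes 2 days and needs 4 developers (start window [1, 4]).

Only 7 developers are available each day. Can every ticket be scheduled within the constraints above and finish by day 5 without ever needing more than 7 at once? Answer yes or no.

no

The minimum achievable peak is 8; 7 < 8, so no feasible schedule stays within the cap.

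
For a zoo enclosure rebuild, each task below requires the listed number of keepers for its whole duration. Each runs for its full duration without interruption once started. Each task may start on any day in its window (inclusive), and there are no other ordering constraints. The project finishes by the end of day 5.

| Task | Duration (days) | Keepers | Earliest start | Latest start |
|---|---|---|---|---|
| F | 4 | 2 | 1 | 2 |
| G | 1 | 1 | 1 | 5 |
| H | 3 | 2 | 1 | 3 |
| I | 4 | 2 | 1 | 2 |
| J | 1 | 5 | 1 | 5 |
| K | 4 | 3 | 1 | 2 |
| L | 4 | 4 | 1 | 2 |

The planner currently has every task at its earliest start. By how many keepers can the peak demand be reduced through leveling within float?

6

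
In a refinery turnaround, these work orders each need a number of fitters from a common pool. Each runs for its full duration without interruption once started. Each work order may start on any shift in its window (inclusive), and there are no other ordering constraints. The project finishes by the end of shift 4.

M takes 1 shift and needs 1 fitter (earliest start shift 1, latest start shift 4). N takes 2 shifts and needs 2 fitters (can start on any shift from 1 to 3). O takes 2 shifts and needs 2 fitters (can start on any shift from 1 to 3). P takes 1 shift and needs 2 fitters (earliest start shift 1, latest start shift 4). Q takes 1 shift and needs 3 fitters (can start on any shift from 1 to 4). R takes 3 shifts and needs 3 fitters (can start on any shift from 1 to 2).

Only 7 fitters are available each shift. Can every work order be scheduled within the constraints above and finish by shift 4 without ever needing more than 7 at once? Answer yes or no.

yes

Schedule M@1, N@1, O@1, P@1, Q@3, R@2: s1:7  s2:7  s3:6  s4:3 — peak 7 ≤ 7.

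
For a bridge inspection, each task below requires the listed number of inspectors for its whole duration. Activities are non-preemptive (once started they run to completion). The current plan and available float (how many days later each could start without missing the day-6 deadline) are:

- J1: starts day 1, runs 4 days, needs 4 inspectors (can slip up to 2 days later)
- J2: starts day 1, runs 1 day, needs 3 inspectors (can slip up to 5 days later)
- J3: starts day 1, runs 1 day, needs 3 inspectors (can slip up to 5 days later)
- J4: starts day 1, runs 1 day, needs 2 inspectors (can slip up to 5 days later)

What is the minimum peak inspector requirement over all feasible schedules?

5

Early-start (J1@1, J2@1, J3@1, J4@1) gives peak 12: d1:12  d2:4  d3:4  d4:4  d5:0  d6:0.
Shift J2→5, J3→6, J4→5.
Schedule J1@1, J2@5, J3@6, J4@5: d1:4  d2:4  d3:4  d4:4  d5:5  d6:3 — peak 5.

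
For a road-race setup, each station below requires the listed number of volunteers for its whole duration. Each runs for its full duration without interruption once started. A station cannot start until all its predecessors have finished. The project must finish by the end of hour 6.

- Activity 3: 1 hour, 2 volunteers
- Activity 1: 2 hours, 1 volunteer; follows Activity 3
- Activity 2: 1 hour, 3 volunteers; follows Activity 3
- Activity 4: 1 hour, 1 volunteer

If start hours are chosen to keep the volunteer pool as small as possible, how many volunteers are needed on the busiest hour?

3

Early-start (Activity 3@1, Activity 1@2, Activity 2@2, Activity 4@1) gives peak 4: h1:3  h2:4  h3:1  h4:0  h5:0  h6:0.
Shift Activity 2→4.
Schedule Activity 3@1, Activity 1@2, Activity 2@4, Activity 4@1: h1:3  h2:1  h3:1  h4:3  h5:0  h6:0 — peak 3.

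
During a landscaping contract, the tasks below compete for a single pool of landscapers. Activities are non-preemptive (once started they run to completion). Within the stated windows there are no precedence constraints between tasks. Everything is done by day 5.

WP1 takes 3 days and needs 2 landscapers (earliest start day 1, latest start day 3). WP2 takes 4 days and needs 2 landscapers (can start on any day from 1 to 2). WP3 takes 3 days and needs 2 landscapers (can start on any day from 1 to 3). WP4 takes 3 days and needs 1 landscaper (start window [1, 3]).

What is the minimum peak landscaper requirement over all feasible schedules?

7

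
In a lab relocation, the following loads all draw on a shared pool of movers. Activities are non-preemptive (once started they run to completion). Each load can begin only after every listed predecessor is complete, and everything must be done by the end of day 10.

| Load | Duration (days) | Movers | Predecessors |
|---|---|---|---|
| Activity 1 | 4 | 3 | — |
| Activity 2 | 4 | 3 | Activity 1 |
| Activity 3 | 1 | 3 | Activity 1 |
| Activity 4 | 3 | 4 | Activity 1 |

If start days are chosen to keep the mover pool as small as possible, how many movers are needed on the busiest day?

Early-start (Activity 1@1, Activity 2@5, Activity 3@5, Activity 4@5) gives peak 10: d1:3  d2:3  d3:3  d4:3  d5:10  d6:7  d7:7  d8:3  d9:0  d10:0.
Shift Activity 4→6.
Schedule Activity 1@1, Activity 2@5, Activity 3@5, Activity 4@6: d1:3  d2:3  d3:3  d4:3  d5:6  d6:7  d7:7  d8:7  d9:0  d10:0 — peak 7.

7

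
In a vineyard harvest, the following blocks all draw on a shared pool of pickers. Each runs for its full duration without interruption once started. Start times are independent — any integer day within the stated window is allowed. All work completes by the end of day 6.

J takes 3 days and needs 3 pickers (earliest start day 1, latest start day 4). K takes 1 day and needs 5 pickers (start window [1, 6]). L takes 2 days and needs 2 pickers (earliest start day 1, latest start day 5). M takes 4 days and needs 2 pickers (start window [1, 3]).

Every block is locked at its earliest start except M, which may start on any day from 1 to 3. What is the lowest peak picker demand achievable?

10

M@1: d1:12  d2:7  d3:5  d4:2  d5:0  d6:0 → peak 12
M@2: d1:10  d2:7  d3:5  d4:2  d5:2  d6:0 → peak 10
M@3: d1:10  d2:5  d3:5  d4:2  d5:2  d6:2 → peak 10
Best is M@2, peak 10.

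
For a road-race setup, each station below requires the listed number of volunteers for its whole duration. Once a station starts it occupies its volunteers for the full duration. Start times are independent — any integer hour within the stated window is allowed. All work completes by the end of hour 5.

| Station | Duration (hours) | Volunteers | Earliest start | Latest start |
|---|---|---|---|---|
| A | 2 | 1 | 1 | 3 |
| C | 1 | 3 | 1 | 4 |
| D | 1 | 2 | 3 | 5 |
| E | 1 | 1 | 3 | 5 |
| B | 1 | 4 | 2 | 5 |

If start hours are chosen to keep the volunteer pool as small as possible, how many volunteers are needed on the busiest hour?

4

Early-start (A@1, C@1, D@3, E@3, B@2) gives peak 5: h1:4  h2:5  h3:3  h4:0  h5:0.
Shift B→4.
Schedule A@1, C@1, D@3, E@3, B@4: h1:4  h2:1  h3:3  h4:4  h5:0 — peak 4.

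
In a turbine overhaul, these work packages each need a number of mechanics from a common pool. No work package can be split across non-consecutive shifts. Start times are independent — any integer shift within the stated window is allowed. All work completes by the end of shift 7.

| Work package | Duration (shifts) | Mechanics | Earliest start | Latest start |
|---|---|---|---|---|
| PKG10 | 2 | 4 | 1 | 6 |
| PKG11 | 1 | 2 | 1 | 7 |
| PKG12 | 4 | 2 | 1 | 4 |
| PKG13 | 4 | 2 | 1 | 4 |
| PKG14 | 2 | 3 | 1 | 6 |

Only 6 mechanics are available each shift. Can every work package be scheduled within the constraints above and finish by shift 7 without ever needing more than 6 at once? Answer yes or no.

yes

Schedule PKG10@1, PKG11@1, PKG12@2, PKG13@3, PKG14@6: s1:6  s2:6  s3:4  s4:4  s5:4  s6:5  s7:3 — peak 6 ≤ 6.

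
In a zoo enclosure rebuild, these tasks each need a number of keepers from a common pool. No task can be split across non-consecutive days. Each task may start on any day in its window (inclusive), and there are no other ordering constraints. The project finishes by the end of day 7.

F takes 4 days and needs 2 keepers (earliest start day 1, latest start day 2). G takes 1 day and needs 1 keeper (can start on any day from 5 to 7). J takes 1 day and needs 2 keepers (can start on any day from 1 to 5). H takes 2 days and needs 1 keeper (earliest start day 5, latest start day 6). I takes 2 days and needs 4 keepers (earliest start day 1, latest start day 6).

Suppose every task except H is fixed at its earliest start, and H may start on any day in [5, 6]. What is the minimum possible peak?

H@5: d1:8  d2:6  d3:2  d4:2  d5:2  d6:1  d7:0 → peak 8
H@6: d1:8  d2:6  d3:2  d4:2  d5:1  d6:1  d7:1 → peak 8
Best is H@5, peak 8.

8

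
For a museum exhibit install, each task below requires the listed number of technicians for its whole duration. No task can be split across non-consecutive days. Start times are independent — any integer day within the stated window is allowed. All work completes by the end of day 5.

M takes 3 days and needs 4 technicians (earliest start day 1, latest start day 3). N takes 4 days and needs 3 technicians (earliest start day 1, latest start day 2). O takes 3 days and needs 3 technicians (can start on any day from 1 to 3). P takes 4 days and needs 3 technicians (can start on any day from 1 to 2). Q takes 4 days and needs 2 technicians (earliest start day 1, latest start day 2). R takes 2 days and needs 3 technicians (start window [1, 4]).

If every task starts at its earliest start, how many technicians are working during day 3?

At early start, day 3 has: M, N, O, P, Q.
Demand: 4 + 3 + 3 + 3 + 2 = 15.

15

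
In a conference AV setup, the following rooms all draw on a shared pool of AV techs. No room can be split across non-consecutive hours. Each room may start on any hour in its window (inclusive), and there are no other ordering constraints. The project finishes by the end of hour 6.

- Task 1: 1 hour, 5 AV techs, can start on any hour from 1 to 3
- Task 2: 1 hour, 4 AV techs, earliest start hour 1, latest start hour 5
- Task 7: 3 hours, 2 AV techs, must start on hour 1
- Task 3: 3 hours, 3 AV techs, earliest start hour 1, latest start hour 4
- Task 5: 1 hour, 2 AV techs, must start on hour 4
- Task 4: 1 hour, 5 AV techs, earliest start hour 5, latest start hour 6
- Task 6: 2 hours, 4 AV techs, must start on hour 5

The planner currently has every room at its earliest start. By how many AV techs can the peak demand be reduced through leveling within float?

5

Early-start peak: h1:14  h2:5  h3:5  h4:2  h5:9  h6:4 ⇒ 14.
Leveled (Task 1@1, Task 2@2, Task 7@1, Task 3@2, Task 5@4, Task 4@5, Task 6@5): h1:7  h2:9  h3:5  h4:5  h5:9  h6:4 ⇒ 9.
Reduction 14 − 9 = 5.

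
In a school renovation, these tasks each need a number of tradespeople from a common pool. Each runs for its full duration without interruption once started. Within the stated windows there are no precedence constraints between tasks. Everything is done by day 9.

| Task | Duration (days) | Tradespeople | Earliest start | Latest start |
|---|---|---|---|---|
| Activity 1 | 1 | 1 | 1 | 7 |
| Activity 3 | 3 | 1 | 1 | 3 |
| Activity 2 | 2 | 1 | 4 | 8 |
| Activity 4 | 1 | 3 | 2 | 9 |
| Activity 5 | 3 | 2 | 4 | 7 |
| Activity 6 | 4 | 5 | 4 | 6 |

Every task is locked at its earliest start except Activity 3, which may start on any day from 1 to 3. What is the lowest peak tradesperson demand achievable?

Activity 3@1: d1:2  d2:4  d3:1  d4:8  d5:8  d6:7  d7:5  d8:0  d9:0 → peak 8
Activity 3@2: d1:1  d2:4  d3:1  d4:9  d5:8  d6:7  d7:5  d8:0  d9:0 → peak 9
Activity 3@3: d1:1  d2:3  d3:1  d4:9  d5:9  d6:7  d7:5  d8:0  d9:0 → peak 9
Best is Activity 3@1, peak 8.

8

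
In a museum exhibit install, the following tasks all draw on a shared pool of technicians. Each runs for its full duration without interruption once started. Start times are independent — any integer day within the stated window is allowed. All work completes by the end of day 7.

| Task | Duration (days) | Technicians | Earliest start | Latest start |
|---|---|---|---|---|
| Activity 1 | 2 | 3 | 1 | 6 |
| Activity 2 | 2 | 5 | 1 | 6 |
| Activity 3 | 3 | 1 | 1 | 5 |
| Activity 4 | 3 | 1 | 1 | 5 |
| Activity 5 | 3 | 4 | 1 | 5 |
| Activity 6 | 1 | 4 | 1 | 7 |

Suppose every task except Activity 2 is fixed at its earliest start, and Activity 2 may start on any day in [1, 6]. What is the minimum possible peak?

13

Activity 2@1: d1:18  d2:14  d3:6  d4:0  d5:0  d6:0  d7:0 → peak 18
Activity 2@2: d1:13  d2:14  d3:11  d4:0  d5:0  d6:0  d7:0 → peak 14
Activity 2@3: d1:13  d2:9  d3:11  d4:5  d5:0  d6:0  d7:0 → peak 13
Activity 2@4: d1:13  d2:9  d3:6  d4:5  d5:5  d6:0  d7:0 → peak 13
Activity 2@5: d1:13  d2:9  d3:6  d4:0  d5:5  d6:5  d7:0 → peak 13
Activity 2@6: d1:13  d2:9  d3:6  d4:0  d5:0  d6:5  d7:5 → peak 13
Best is Activity 2@3, peak 13.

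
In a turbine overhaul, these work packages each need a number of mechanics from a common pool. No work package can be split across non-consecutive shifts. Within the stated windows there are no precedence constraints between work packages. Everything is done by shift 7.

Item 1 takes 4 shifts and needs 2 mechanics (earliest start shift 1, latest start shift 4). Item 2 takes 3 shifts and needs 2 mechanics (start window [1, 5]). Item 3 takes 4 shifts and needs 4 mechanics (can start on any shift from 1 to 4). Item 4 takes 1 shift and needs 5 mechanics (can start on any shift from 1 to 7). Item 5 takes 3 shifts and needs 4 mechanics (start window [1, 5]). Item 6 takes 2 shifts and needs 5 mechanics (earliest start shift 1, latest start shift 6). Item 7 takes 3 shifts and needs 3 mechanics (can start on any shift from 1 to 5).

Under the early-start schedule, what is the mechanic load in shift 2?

20

At early start, shift 2 has: Item 1, Item 2, Item 3, Item 5, Item 6, Item 7.
Demand: 2 + 2 + 4 + 4 + 5 + 3 = 20.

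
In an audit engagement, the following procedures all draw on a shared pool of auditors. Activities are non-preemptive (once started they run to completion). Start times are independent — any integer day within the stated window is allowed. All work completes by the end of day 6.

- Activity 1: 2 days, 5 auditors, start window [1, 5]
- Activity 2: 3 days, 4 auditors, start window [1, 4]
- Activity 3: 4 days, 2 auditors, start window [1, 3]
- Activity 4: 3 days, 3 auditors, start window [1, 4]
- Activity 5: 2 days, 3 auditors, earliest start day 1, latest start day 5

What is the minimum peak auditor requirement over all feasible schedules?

9

Early-start (Activity 1@1, Activity 2@1, Activity 3@1, Activity 4@1, Activity 5@1) gives peak 17: d1:17  d2:17  d3:9  d4:2  d5:0  d6:0.
Shift Activity 3→3, Activity 4→3, Activity 5→4.
Schedule Activity 1@1, Activity 2@1, Activity 3@3, Activity 4@3, Activity 5@4: d1:9  d2:9  d3:9  d4:8  d5:8  d6:2 — peak 9.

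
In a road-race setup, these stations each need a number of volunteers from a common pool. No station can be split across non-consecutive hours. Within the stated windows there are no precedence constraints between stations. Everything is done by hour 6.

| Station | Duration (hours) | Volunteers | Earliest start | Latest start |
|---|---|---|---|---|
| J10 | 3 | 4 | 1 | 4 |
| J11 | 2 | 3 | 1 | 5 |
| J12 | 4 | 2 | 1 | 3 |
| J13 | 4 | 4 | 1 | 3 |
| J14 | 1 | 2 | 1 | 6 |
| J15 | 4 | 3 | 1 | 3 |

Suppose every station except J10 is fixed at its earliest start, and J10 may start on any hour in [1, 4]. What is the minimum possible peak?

14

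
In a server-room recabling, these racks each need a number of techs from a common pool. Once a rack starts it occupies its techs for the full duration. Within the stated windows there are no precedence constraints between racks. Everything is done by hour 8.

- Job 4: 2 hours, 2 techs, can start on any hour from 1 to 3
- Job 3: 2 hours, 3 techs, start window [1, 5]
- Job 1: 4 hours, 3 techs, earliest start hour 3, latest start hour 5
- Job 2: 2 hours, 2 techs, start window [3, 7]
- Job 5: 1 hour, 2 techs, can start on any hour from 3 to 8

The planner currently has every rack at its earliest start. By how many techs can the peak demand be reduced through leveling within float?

2

Early-start peak: h1:5  h2:5  h3:7  h4:5  h5:3  h6:3  h7:0  h8:0 ⇒ 7.
Leveled (Job 4@1, Job 3@1, Job 1@3, Job 2@3, Job 5@5): h1:5  h2:5  h3:5  h4:5  h5:5  h6:3  h7:0  h8:0 ⇒ 5.
Reduction 7 − 5 = 2.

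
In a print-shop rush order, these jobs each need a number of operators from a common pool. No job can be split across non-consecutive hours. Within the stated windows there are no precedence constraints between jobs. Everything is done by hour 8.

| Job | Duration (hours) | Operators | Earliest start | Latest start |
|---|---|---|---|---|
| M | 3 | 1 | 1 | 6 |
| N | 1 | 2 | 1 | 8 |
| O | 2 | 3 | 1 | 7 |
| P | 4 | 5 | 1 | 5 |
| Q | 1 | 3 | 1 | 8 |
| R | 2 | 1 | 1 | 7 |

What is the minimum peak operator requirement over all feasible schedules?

Early-start (M@1, N@1, O@1, P@1, Q@1, R@1) gives peak 15: h1:15  h2:10  h3:6  h4:5  h5:0  h6:0  h7:0  h8:0.
Shift O→2, P→4, Q→8.
Schedule M@1, N@1, O@2, P@4, Q@8, R@1: h1:4  h2:5  h3:4  h4:5  h5:5  h6:5  h7:5  h8:3 — peak 5.
Total operator-hours = 36 over 8 hours ⇒ peak ≥ ⌈36/8⌉ = 5, so 5 is optimal.

5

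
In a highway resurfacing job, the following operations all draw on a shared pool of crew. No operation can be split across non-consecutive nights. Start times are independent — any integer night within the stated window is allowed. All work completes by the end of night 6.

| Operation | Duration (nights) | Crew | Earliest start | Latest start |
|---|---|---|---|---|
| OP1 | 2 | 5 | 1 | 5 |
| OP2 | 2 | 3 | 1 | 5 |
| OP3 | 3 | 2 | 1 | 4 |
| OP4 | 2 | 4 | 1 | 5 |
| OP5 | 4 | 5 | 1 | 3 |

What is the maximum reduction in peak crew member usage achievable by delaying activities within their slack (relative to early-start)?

9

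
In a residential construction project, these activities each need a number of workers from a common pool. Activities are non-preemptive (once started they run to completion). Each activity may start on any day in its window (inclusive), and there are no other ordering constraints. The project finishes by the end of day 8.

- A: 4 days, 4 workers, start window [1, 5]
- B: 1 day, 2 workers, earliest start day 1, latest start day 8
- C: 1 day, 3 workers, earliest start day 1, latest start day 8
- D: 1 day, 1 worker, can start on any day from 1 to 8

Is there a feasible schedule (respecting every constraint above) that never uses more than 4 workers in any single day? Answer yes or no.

Schedule A@1, B@5, C@6, D@5: d1:4  d2:4  d3:4  d4:4  d5:3  d6:3  d7:0  d8:0 — peak 4 ≤ 4.

yes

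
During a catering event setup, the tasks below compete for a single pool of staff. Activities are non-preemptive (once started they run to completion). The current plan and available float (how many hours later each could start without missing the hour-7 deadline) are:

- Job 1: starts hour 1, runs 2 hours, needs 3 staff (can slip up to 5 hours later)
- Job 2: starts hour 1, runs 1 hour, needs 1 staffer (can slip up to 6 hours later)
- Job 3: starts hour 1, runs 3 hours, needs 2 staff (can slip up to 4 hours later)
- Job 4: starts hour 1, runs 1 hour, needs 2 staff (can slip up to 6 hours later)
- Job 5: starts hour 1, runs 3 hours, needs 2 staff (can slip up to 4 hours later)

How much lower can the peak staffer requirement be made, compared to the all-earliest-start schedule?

6

Early-start peak: h1:10  h2:7  h3:4  h4:0  h5:0  h6:0  h7:0 ⇒ 10.
Leveled (Job 1@1, Job 2@1, Job 3@3, Job 4@3, Job 5@4): h1:4  h2:3  h3:4  h4:4  h5:4  h6:2  h7:0 ⇒ 4.
Reduction 10 − 4 = 6.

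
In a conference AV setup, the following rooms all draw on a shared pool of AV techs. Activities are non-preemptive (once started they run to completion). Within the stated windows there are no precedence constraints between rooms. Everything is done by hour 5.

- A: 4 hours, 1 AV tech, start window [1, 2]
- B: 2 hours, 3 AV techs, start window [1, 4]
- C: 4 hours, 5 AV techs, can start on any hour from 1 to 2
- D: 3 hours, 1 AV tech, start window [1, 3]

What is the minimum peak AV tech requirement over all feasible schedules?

9

Early-start (A@1, B@1, C@1, D@1) gives peak 10: h1:10  h2:10  h3:7  h4:6  h5:0.
Shift D→3.
Schedule A@1, B@1, C@1, D@3: h1:9  h2:9  h3:7  h4:7  h5:1 — peak 9.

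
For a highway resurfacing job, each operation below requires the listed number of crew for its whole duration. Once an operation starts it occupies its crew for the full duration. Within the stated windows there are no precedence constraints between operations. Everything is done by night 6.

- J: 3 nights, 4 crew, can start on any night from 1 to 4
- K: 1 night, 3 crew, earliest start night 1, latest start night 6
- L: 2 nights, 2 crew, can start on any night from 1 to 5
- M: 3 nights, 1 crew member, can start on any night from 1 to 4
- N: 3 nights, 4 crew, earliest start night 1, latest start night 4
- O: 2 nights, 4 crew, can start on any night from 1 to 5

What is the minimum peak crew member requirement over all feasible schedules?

8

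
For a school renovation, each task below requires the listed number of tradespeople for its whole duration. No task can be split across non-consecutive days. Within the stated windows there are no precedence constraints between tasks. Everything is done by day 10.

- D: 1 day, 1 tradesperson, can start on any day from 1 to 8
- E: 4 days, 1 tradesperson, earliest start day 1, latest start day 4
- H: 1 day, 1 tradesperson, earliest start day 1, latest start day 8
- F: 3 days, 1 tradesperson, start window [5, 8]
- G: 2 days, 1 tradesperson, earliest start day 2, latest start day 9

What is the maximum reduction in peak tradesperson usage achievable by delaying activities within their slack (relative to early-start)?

Early-start peak: d1:3  d2:2  d3:2  d4:1  d5:1  d6:1  d7:1  d8:0  d9:0  d10:0 ⇒ 3.
Leveled (D@1, E@1, H@2, F@5, G@3): d1:2  d2:2  d3:2  d4:2  d5:1  d6:1  d7:1  d8:0  d9:0  d10:0 ⇒ 2.
Reduction 3 − 2 = 1.

1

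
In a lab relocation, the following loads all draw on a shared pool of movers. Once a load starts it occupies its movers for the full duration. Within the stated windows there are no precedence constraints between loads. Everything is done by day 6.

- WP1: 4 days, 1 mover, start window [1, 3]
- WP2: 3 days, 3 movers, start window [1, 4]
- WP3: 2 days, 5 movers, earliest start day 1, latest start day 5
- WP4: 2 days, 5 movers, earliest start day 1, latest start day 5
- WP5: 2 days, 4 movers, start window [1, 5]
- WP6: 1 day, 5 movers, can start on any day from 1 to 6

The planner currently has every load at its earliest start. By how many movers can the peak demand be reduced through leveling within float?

14

Early-start peak: d1:23  d2:18  d3:4  d4:1  d5:0  d6:0 ⇒ 23.
Leveled (WP1@1, WP2@1, WP3@1, WP4@3, WP5@5, WP6@5): d1:9  d2:9  d3:9  d4:6  d5:9  d6:4 ⇒ 9.
Reduction 23 − 9 = 14.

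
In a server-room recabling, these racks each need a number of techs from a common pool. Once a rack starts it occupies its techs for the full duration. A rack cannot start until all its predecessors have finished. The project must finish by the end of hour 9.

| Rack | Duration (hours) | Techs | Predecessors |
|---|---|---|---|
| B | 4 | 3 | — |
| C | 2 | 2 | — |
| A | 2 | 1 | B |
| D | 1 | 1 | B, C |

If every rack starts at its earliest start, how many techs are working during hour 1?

5

At early start, hour 1 has: B, C.
Demand: 3 + 2 = 5.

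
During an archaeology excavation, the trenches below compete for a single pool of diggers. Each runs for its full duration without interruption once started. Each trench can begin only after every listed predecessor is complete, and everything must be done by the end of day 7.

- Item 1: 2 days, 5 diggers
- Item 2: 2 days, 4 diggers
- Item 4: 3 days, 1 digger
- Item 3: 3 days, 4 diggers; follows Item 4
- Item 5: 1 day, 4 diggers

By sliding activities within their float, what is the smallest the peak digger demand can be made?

Early-start (Item 1@1, Item 2@1, Item 4@1, Item 3@4, Item 5@1) gives peak 14: d1:14  d2:10  d3:1  d4:4  d5:4  d6:4  d7:0.
Shift Item 2→3, Item 5→5.
Schedule Item 1@1, Item 2@3, Item 4@1, Item 3@4, Item 5@5: d1:6  d2:6  d3:5  d4:8  d5:8  d6:4  d7:0 — peak 8.

8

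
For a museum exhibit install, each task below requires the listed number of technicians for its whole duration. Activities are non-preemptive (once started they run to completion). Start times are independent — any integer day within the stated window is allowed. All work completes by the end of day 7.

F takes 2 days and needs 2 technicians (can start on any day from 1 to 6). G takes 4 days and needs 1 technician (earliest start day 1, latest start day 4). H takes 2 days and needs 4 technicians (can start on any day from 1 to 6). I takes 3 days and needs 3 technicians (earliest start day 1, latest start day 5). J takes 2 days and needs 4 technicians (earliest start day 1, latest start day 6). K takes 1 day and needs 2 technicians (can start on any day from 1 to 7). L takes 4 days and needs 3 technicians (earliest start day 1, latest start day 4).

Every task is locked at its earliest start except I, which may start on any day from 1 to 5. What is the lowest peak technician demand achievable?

16

I@1: d1:19  d2:17  d3:7  d4:4  d5:0  d6:0  d7:0 → peak 19
I@2: d1:16  d2:17  d3:7  d4:7  d5:0  d6:0  d7:0 → peak 17
I@3: d1:16  d2:14  d3:7  d4:7  d5:3  d6:0  d7:0 → peak 16
I@4: d1:16  d2:14  d3:4  d4:7  d5:3  d6:3  d7:0 → peak 16
I@5: d1:16  d2:14  d3:4  d4:4  d5:3  d6:3  d7:3 → peak 16
Best is I@3, peak 16.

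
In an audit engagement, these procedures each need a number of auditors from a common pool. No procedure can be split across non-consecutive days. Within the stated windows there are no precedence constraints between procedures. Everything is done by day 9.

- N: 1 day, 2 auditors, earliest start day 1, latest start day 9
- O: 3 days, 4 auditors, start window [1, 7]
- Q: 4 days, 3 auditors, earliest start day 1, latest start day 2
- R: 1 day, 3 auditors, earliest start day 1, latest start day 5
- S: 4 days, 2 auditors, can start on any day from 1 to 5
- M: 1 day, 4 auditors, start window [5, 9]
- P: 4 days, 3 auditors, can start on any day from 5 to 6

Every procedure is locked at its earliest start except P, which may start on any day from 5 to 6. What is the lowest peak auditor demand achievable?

14

P@5: d1:14  d2:9  d3:9  d4:5  d5:7  d6:3  d7:3  d8:3  d9:0 → peak 14
P@6: d1:14  d2:9  d3:9  d4:5  d5:4  d6:3  d7:3  d8:3  d9:3 → peak 14
Best is P@5, peak 14.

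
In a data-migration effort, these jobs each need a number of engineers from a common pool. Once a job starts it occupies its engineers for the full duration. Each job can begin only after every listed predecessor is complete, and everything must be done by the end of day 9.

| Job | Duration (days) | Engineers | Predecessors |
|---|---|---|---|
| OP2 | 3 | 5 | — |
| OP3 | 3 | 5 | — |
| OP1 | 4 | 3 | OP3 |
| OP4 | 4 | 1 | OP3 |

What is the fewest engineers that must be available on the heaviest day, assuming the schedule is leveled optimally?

9

Early-start (OP2@1, OP3@1, OP1@4, OP4@4) gives peak 10: d1:10  d2:10  d3:10  d4:4  d5:4  d6:4  d7:4  d8:0  d9:0.
Shift OP2→4.
Schedule OP2@4, OP3@1, OP1@4, OP4@4: d1:5  d2:5  d3:5  d4:9  d5:9  d6:9  d7:4  d8:0  d9:0 — peak 9.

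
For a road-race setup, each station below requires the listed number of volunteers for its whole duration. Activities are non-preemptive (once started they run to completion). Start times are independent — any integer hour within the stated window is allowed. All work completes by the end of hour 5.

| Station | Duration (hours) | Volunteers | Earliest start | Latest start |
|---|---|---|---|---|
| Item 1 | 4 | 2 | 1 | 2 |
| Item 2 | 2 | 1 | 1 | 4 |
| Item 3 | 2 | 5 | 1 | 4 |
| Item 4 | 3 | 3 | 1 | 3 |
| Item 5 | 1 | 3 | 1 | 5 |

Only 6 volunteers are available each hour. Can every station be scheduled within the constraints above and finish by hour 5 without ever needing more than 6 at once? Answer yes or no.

Total volunteer-hours = 32; over 5 hours the average is 32/5 > 6, so some hour must exceed 6.

no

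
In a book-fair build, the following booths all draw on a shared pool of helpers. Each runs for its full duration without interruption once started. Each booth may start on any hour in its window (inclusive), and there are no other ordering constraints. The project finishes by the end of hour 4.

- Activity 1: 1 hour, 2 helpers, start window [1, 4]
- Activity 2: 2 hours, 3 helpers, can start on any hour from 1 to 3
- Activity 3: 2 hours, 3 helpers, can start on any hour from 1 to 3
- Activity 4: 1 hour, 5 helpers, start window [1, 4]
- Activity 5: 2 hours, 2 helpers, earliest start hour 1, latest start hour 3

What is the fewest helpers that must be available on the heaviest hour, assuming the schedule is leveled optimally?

Early-start (Activity 1@1, Activity 2@1, Activity 3@1, Activity 4@1, Activity 5@1) gives peak 15: h1:15  h2:8  h3:0  h4:0.
Shift Activity 3→2, Activity 4→4, Activity 5→3.
Schedule Activity 1@1, Activity 2@1, Activity 3@2, Activity 4@4, Activity 5@3: h1:5  h2:6  h3:5  h4:7 — peak 7.

7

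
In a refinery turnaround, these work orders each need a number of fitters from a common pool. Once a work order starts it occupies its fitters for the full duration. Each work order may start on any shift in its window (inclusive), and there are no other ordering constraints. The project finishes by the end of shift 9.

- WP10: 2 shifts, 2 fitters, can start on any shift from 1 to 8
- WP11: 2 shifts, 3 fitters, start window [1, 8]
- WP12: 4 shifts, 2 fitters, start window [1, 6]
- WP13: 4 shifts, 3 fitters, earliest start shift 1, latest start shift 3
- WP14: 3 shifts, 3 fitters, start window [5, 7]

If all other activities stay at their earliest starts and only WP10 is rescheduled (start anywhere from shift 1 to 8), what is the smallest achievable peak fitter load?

8

WP10@1: s1:10  s2:10  s3:5  s4:5  s5:3  s6:3  s7:3  s8:0  s9:0 → peak 10
WP10@2: s1:8  s2:10  s3:7  s4:5  s5:3  s6:3  s7:3  s8:0  s9:0 → peak 10
WP10@3: s1:8  s2:8  s3:7  s4:7  s5:3  s6:3  s7:3  s8:0  s9:0 → peak 8
WP10@4: s1:8  s2:8  s3:5  s4:7  s5:5  s6:3  s7:3  s8:0  s9:0 → peak 8
WP10@5: s1:8  s2:8  s3:5  s4:5  s5:5  s6:5  s7:3  s8:0  s9:0 → peak 8
WP10@6: s1:8  s2:8  s3:5  s4:5  s5:3  s6:5  s7:5  s8:0  s9:0 → peak 8
WP10@7: s1:8  s2:8  s3:5  s4:5  s5:3  s6:3  s7:5  s8:2  s9:0 → peak 8
WP10@8: s1:8  s2:8  s3:5  s4:5  s5:3  s6:3  s7:3  s8:2  s9:2 → peak 8
Best is WP10@3, peak 8.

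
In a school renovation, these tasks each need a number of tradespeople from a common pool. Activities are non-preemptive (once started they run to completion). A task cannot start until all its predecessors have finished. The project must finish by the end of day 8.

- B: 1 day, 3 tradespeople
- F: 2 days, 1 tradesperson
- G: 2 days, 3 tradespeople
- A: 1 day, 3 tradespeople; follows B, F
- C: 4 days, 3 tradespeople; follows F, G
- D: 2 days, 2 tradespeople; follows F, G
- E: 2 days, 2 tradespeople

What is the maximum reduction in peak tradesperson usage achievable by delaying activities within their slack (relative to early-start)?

4

Early-start peak: d1:9  d2:6  d3:8  d4:5  d5:3  d6:3  d7:0  d8:0 ⇒ 9.
Leveled (B@1, F@1, G@2, A@4, C@5, D@4, E@6): d1:4  d2:4  d3:3  d4:5  d5:5  d6:5  d7:5  d8:3 ⇒ 5.
Reduction 9 − 5 = 4.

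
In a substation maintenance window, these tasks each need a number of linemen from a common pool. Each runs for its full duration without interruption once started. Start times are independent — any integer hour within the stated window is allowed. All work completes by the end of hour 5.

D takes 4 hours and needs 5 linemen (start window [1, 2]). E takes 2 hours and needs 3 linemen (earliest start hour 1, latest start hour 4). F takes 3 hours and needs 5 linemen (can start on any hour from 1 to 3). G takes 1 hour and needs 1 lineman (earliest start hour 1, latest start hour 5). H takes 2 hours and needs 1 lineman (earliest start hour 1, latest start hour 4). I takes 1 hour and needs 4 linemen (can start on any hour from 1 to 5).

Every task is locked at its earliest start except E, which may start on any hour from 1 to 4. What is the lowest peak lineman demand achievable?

E@1: h1:19  h2:14  h3:10  h4:5  h5:0 → peak 19
E@2: h1:16  h2:14  h3:13  h4:5  h5:0 → peak 16
E@3: h1:16  h2:11  h3:13  h4:8  h5:0 → peak 16
E@4: h1:16  h2:11  h3:10  h4:8  h5:3 → peak 16
Best is E@2, peak 16.

16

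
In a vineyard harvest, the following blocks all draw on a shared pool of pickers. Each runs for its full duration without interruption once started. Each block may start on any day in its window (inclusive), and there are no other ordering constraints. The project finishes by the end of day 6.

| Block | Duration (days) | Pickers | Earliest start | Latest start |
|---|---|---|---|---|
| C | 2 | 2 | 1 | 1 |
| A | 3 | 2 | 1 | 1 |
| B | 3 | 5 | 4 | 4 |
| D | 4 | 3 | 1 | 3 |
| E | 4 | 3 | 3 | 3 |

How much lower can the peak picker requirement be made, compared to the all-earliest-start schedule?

Early-start peak: d1:7  d2:7  d3:8  d4:11  d5:8  d6:8 ⇒ 11.
Leveled (C@1, A@1, B@4, D@1, E@3): d1:7  d2:7  d3:8  d4:11  d5:8  d6:8 ⇒ 11.
Reduction 11 − 11 = 0.

0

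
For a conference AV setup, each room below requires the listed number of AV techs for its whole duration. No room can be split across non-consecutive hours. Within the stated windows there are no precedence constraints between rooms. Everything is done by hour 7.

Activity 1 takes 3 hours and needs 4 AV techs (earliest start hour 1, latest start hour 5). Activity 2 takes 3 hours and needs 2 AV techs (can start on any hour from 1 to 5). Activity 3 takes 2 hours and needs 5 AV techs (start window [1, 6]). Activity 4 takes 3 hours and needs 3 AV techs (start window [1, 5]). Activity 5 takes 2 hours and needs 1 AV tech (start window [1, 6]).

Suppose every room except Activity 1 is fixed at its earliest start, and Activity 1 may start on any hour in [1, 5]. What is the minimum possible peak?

Activity 1@1: h1:15  h2:15  h3:9  h4:0  h5:0  h6:0  h7:0 → peak 15
Activity 1@2: h1:11  h2:15  h3:9  h4:4  h5:0  h6:0  h7:0 → peak 15
Activity 1@3: h1:11  h2:11  h3:9  h4:4  h5:4  h6:0  h7:0 → peak 11
Activity 1@4: h1:11  h2:11  h3:5  h4:4  h5:4  h6:4  h7:0 → peak 11
Activity 1@5: h1:11  h2:11  h3:5  h4:0  h5:4  h6:4  h7:4 → peak 11
Best is Activity 1@3, peak 11.

11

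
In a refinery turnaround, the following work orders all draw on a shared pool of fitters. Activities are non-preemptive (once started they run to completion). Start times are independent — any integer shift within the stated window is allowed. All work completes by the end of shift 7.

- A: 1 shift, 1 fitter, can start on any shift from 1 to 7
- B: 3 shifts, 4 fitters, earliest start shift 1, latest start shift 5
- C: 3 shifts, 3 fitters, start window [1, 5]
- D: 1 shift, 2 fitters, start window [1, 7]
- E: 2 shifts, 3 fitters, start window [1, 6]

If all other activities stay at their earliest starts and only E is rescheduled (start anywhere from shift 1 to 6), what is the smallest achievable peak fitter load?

E@1: s1:13  s2:10  s3:7  s4:0  s5:0  s6:0  s7:0 → peak 13
E@2: s1:10  s2:10  s3:10  s4:0  s5:0  s6:0  s7:0 → peak 10
E@3: s1:10  s2:7  s3:10  s4:3  s5:0  s6:0  s7:0 → peak 10
E@4: s1:10  s2:7  s3:7  s4:3  s5:3  s6:0  s7:0 → peak 10
E@5: s1:10  s2:7  s3:7  s4:0  s5:3  s6:3  s7:0 → peak 10
E@6: s1:10  s2:7  s3:7  s4:0  s5:0  s6:3  s7:3 → peak 10
Best is E@2, peak 10.

10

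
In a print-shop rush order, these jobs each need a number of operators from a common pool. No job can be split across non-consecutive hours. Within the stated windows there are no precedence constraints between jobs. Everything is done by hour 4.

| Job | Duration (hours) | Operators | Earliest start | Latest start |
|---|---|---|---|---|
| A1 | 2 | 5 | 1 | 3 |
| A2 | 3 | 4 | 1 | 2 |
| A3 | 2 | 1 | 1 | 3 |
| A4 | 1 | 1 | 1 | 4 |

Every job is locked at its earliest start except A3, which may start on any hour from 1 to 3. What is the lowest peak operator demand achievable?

10

A3@1: h1:11  h2:10  h3:4  h4:0 → peak 11
A3@2: h1:10  h2:10  h3:5  h4:0 → peak 10
A3@3: h1:10  h2:9  h3:5  h4:1 → peak 10
Best is A3@2, peak 10.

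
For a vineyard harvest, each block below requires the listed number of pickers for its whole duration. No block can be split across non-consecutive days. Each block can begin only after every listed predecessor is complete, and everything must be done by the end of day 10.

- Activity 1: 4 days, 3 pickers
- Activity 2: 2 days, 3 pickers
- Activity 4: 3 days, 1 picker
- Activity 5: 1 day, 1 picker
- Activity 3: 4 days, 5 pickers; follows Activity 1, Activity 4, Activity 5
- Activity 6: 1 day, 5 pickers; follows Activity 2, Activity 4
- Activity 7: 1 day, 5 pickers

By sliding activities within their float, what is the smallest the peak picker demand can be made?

6

Early-start (Activity 1@1, Activity 2@1, Activity 4@1, Activity 5@1, Activity 3@5, Activity 6@4, Activity 7@1) gives peak 13: d1:13  d2:7  d3:4  d4:8  d5:5  d6:5  d7:5  d8:5  d9:0  d10:0.
Shift Activity 4→3, Activity 5→3, Activity 3→6, Activity 6→10, Activity 7→5.
Schedule Activity 1@1, Activity 2@1, Activity 4@3, Activity 5@3, Activity 3@6, Activity 6@10, Activity 7@5: d1:6  d2:6  d3:5  d4:4  d5:6  d6:5  d7:5  d8:5  d9:5  d10:5 — peak 6.
Total picker-days = 52 over 10 days ⇒ peak ≥ ⌈52/10⌉ = 6, so 6 is optimal.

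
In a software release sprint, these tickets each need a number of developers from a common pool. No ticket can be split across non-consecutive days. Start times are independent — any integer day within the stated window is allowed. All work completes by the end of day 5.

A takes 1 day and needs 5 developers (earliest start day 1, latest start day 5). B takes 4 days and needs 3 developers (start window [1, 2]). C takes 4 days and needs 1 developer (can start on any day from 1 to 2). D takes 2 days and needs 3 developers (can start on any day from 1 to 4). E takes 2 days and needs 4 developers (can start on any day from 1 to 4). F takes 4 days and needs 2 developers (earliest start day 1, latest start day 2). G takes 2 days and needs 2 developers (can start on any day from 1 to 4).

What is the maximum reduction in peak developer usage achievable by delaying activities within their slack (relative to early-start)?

Early-start peak: d1:20  d2:15  d3:6  d4:6  d5:0 ⇒ 20.
Leveled (A@1, B@1, C@1, D@2, E@4, F@1, G@2): d1:11  d2:11  d3:11  d4:10  d5:4 ⇒ 11.
Reduction 20 − 11 = 9.

9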